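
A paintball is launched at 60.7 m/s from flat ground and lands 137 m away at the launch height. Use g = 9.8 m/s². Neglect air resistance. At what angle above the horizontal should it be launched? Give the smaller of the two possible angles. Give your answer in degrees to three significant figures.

Level-ground range R = v₀² sin(2θ)/g ⇒ sin(2θ) = gR/v₀² = 9.80 × 137 / 60.7² = 0.3644.
2θ = 21.37° or 180° − 21.37° = 158.6°, so θ = 10.69° or 79.31°.
The smaller angle is 10.69°.

10.7°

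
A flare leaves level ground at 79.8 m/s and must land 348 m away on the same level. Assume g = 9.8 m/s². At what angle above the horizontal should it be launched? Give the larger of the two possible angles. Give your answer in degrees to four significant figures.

Level-ground range R = v₀² sin(2θ)/g ⇒ sin(2θ) = gR/v₀² = 9.80 × 348 / 79.8² = 0.5355.
2θ = 32.38° or 180° − 32.38° = 147.6°, so θ = 16.19° or 73.81°.
The larger angle is 73.81°.

73.81°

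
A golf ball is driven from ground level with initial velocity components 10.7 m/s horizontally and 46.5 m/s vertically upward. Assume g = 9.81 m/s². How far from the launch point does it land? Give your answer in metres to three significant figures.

Flight time T = 2 v_y0 / g = 9.480 s.
Range: R = vₓ T = 10.70 × 9.480 = 101.4 m.

101 m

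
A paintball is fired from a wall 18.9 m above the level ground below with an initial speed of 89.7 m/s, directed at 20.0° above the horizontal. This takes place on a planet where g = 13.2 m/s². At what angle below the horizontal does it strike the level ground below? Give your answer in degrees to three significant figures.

24.2°

Components: vₓ = 89.70 cos 20.0° = 84.29 m/s, v_y0 = 89.70 sin 20.0° = 30.68 m/s.
With up positive and y = 0 at the ground: y(t) = 18.9 + (30.68) t − 6.600 t². Setting y = 0 and taking the positive root: t = [30.68 + √(30.68² + 2·13.2·18.9)] / 13.2 = (30.68 + 37.95) / 13.2 = 5.199 s.
At impact: v_y = v_y0 − g t = −37.95 m/s; vₓ = 84.29 m/s.
Angle below horizontal: arctan(|v_y|/vₓ) = arctan(37.95/84.29) = 24.24°.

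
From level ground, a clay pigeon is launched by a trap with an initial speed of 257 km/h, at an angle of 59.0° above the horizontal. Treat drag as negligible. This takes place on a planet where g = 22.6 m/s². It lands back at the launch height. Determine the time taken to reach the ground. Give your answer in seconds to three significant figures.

Convert: 257 km/h = 257/3.6 = 71.39 m/s.
Components: vₓ = 71.39 cos 59.0° = 36.77 m/s, v_y0 = 71.39 sin 59.0° = 61.19 m/s.
It returns to y = 0 when t = 2 v_y0 / g = 2(61.19)/22.6 = 5.415 s.

5.42 s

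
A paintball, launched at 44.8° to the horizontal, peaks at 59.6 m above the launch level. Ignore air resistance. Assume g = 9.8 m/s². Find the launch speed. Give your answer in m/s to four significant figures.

48.51 m/s

At the peak v_y = 0, so v_y0 = √(2gH) = √(2 × 9.80 × 59.6) = 34.18 m/s.
v_y0 = v₀ sin θ ⇒ v₀ = 34.18 / sin 44.8° = 48.51 m/s.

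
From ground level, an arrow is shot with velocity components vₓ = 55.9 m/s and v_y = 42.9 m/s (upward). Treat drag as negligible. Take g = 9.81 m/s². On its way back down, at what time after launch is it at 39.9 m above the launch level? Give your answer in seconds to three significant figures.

7.69 s

Height y(t) = 42.90 t − 4.905 t² = 39.9 gives 4.905 t² − 42.90 t + 39.9 = 0.
t = [42.90 ± √(42.90² − 2·9.81·39.9)] / 9.81 = (42.90 ± 32.52) / 9.81, so t = 1.058 s or t = 7.688 s.
The descending-branch root is 7.688 s.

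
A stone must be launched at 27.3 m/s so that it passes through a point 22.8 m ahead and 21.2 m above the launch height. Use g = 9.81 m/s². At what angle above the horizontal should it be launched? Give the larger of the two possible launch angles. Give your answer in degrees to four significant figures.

Trajectory: y = x tanθ − g x² (1 + tan²θ)/(2v₀²). With x = 22.8, y = 21.2, v₀ = 27.3, g = 9.81:
3.421 tan²θ − 22.8 tanθ + (24.62) = 0.
tanθ = [22.8 ± √(22.8² − 4 × 3.421 × (24.62))] / (2 × 3.421) = (22.8 ± 13.52) / 6.842, giving tanθ = 1.356 or 5.309.
θ = 53.59° or 79.33°; the larger is 79.33°.

79.33°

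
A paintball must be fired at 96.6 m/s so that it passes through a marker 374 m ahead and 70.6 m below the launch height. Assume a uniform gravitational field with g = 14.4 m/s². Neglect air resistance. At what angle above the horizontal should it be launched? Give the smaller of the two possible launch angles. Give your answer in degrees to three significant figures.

Trajectory: y = x tanθ − g x² (1 + tan²θ)/(2v₀²). With x = 374, y = −70.6, v₀ = 96.6, g = 14.4:
107.9 tan²θ − 374 tanθ + (37.32) = 0.
tanθ = [374 ± √(374² − 4 × 107.9 × (37.32))] / (2 × 107.9) = (374 ± 351.8) / 215.8, giving tanθ = 0.1029 or 3.363.
θ = 5.872° or 73.44°; the smaller is 5.872°.

5.87°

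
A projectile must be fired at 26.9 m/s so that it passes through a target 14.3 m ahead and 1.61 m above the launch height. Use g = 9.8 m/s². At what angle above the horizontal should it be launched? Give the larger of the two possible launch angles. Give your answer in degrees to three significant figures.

Trajectory: y = x tanθ − g x² (1 + tan²θ)/(2v₀²). With x = 14.3, y = 1.61, v₀ = 26.9, g = 9.80:
1.385 tan²θ − 14.3 tanθ + (2.995) = 0.
tanθ = [14.3 ± √(14.3² − 4 × 1.385 × (2.995))] / (2 × 1.385) = (14.3 ± 13.71) / 2.769, giving tanθ = 0.2138 or 10.11.
θ = 12.07° or 84.35°; the larger is 84.35°.

84.4°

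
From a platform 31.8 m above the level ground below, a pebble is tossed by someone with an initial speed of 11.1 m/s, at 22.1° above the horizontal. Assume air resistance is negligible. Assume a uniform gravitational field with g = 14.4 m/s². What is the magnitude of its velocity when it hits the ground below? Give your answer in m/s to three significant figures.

32.2 m/s

Horizontal component vₓ = 11.10 cos 22.1° = 10.28 m/s; vertical v_y0 = 11.10 sin 22.1° = 4.176 m/s.
Vertical motion (up positive, ground at y = 0): 7.200 t² − (4.176) t − 31.8 = 0, so t = (4.176 + √(4.176² + 2·14.4·31.8)) / 14.4 = (4.176 + 30.55) / 14.4 = 2.412 s.
Vertical velocity at impact: v_y = v_y0 − g t = 4.176 − 14.4 × 2.412 = −30.55 m/s.
Speed: |v| = √(vₓ² + v_y²) = √(10.28² + 30.55²) = 32.23 m/s.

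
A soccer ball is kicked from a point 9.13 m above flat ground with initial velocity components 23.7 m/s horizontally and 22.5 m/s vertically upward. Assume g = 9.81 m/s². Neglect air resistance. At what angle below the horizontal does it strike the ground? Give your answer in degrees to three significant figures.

47.8°

Vertical motion (up positive, ground at y = 0): 4.905 t² − (22.50) t − 9.13 = 0, so t = (22.50 + √(22.50² + 2·9.81·9.13)) / 9.81 = (22.50 + 26.18) / 9.81 = 4.962 s.
At impact: v_y = v_y0 − g t = −26.18 m/s; vₓ = 23.70 m/s.
Angle below horizontal: arctan(|v_y|/vₓ) = arctan(26.18/23.70) = 47.85°.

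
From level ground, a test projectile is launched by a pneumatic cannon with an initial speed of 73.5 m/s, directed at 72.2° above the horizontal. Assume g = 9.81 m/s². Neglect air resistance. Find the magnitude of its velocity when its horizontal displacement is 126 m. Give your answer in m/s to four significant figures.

Resolve: vₓ = 73.50 cos 72.2° = 22.47 m/s and v_y0 = 73.50 sin 72.2° = 69.98 m/s.
Time to reach x = 126 m: t = x/vₓ = 126/22.47 = 5.608 s.
Vertical velocity there: v_y = v_y0 − g t = 69.98 − 9.81 × 5.608 = 14.97 m/s.
Speed: √(vₓ² + v_y²) = √(22.47² + 14.97²) = 27.00 m/s.

27.00 m/s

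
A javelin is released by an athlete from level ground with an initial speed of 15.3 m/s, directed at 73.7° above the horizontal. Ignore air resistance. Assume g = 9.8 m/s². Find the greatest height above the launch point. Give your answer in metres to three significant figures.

11.0 m

vₓ = 15.30 cos 73.7° = 4.294 m/s; v_y0 = 15.30 sin 73.7° = 14.69 m/s.
Maximum height: H = v_y0² / (2g) = 14.69² / (2 × 9.80) = 11.00 m.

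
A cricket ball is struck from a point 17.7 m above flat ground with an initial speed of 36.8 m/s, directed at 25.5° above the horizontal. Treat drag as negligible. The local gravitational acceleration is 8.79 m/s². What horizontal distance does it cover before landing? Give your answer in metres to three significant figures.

149 m

Resolve: vₓ = 36.80 cos 25.5° = 33.22 m/s and v_y0 = 36.80 sin 25.5° = 15.84 m/s.
The projectile lands when y = 17.7 + (15.84) t − ½·8.79·t² = 0. Positive root: t = (15.84 + √(15.84² + 2·8.79·17.7)) / 8.79 = (15.84 + 23.71) / 8.79 = 4.500 s.
Horizontal distance: R = vₓ t = 33.22 × 4.500 = 149.5 m.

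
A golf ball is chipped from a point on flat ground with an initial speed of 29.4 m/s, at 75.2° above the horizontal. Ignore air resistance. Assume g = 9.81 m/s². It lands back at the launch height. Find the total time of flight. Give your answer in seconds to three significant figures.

Horizontal component vₓ = 29.40 cos 75.2° = 7.510 m/s; vertical v_y0 = 29.40 sin 75.2° = 28.42 m/s.
Time of flight on level ground: T = 2 v_y0 / g = 2 × 28.42 / 9.81 = 5.795 s.

5.80 s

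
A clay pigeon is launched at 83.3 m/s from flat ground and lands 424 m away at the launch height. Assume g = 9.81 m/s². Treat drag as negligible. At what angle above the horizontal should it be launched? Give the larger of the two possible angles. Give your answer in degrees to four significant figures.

71.59°

From R = (v₀²/g) sin 2θ: sin 2θ = 9.81 × 424 / 6938.9 = 0.5994.
2θ = 36.83° or 180° − 36.83° = 143.2°, so θ = 18.41° or 71.59°.
The larger angle is 71.59°.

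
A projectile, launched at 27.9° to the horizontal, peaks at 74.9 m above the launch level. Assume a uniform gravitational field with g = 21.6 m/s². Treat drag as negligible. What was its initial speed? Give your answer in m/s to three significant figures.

122 m/s

At the peak v_y = 0, so v_y0 = √(2gH) = √(2 × 21.6 × 74.9) = 56.88 m/s.
v_y0 = v₀ sin θ ⇒ v₀ = 56.88 / sin 27.9° = 121.6 m/s.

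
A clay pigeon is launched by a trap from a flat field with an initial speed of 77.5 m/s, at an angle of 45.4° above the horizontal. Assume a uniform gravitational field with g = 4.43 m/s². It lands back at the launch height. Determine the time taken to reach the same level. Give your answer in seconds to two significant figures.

25 s

vₓ = 77.50 cos 45.4° = 54.42 m/s; v_y0 = 77.50 sin 45.4° = 55.18 m/s.
It returns to y = 0 when t = 2 v_y0 / g = 2(55.18)/4.43 = 24.91 s.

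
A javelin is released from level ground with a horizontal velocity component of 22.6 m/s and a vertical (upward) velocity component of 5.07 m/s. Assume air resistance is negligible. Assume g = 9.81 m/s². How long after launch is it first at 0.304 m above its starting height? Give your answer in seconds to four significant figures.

0.06391 s

Require v_y0 t − ½ g t² = 0.304, i.e. 4.905 t² − 5.070 t + 0.304 = 0.
t = [5.070 ± √(5.070² − 2·9.81·0.304)] / 9.81 = (5.070 ± 4.443) / 9.81, so t = 0.06391 s or t = 0.9697 s.
The first (ascending) time is 0.06391 s.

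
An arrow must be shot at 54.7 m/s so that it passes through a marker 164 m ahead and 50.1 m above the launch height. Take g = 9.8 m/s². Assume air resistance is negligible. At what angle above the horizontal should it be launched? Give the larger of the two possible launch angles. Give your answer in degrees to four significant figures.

Trajectory: y = x tanθ − g x² (1 + tan²θ)/(2v₀²). With x = 164, y = 50.1, v₀ = 54.7, g = 9.80:
44.05 tan²θ − 164 tanθ + (94.15) = 0.
tanθ = [164 ± √(164² − 4 × 44.05 × (94.15))] / (2 × 44.05) = (164 ± 101.5) / 88.09, giving tanθ = 0.7091 or 3.014.
θ = 35.34° or 71.65°; the larger is 71.65°.

71.65°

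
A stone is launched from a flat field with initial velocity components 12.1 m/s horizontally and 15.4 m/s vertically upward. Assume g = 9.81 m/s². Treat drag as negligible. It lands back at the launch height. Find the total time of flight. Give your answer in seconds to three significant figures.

Time of flight on level ground: T = 2 v_y0 / g = 2 × 15.40 / 9.81 = 3.140 s.

3.14 s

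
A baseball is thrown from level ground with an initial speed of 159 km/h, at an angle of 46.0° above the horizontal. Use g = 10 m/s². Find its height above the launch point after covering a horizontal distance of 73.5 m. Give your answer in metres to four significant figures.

47.42 m

Convert: 159 km/h = 159/3.6 = 44.17 m/s.
vₓ = 44.17 cos 46.0° = 30.68 m/s; v_y0 = 44.17 sin 46.0° = 31.77 m/s.
At x = 73.5 m, t = x/vₓ = 73.5/30.68 = 2.396 s.
Height: y = v_y0 t − ½ g t² = 31.77 × 2.396 − 5.000 × 2.396² = 76.11 − 28.70 = 47.42 m.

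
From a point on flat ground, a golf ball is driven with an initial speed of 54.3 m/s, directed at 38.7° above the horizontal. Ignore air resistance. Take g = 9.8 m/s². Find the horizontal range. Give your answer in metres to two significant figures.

290 m

Resolve: vₓ = 54.30 cos 38.7° = 42.38 m/s and v_y0 = 54.30 sin 38.7° = 33.95 m/s.
Time aloft: T = 2 v_y0 / g = 2 × 33.95 / 9.80 = 6.929 s.
Range: R = vₓ T = 42.38 × 6.929 = 293.6 m.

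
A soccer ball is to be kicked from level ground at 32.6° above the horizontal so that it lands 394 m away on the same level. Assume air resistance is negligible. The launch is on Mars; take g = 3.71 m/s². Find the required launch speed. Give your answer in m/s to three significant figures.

40.1 m/s

On level ground R = v₀² sin 2θ / g ⇒ v₀ = √(gR / sin 2θ).
v₀ = √(3.71 × 394 / sin 65.20°) = √(1462 / 0.9078) = √1610.2 = 40.13 m/s.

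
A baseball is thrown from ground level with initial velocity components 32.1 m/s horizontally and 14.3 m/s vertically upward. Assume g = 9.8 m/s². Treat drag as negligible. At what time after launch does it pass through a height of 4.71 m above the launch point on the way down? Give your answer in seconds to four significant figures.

Require v_y0 t − ½ g t² = 4.71, i.e. 4.900 t² − 14.30 t + 4.71 = 0.
Quadratic formula: t = (14.30 ± √112.17) / 9.80 = (14.30 ± 10.59) / 9.80 → t = 0.3784 s or 2.540 s.
The descending-branch root is 2.540 s.

2.540 s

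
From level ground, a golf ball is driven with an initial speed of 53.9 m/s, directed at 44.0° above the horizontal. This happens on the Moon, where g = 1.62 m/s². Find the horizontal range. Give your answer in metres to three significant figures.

1790 m

vₓ = 53.90 cos 44.0° = 38.77 m/s; v_y0 = 53.90 sin 44.0° = 37.44 m/s.
Flight time T = 2 v_y0 / g = 46.22 s.
Horizontal distance R = vₓ T = 38.77 × 46.22 = 1792 m.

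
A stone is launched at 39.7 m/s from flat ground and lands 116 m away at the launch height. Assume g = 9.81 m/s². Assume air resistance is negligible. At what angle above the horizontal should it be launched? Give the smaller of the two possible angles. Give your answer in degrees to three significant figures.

R = v₀² sin 2θ / g gives sin 2θ = gR/v₀² = 9.81·116/39.7² = 0.7220.
2θ = 46.22° or 180° − 46.22° = 133.8°, so θ = 23.11° or 66.89°.
The smaller angle is 23.11°.

23.1°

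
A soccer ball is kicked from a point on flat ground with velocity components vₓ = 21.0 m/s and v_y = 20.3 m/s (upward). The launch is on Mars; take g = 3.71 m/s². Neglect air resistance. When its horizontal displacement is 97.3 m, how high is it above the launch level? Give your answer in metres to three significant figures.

54.2 m

Time to reach x = 97.3 m: t = x/vₓ = 97.3/21.00 = 4.633 s.
Height: y = v_y0 t − ½ g t² = 20.30 × 4.633 − 1.855 × 4.633² = 94.06 − 39.82 = 54.23 m.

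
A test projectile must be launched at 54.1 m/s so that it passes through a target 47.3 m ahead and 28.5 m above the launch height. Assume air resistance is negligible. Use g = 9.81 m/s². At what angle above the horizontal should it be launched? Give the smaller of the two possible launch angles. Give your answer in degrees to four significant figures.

Trajectory: y = x tanθ − g x² (1 + tan²θ)/(2v₀²). With x = 47.3, y = 28.5, v₀ = 54.1, g = 9.81:
3.749 tan²θ − 47.3 tanθ + (32.25) = 0.
tanθ = [47.3 ± √(47.3² − 4 × 3.749 × (32.25))] / (2 × 3.749) = (47.3 ± 41.88) / 7.499, giving tanθ = 0.7233 or 11.89.
θ = 35.88° or 85.19°; the smaller is 35.88°.

35.88°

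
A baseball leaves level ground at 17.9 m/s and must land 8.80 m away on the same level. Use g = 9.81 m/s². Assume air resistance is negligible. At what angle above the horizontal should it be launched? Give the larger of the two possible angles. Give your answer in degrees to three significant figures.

82.2°

From R = (v₀²/g) sin 2θ: sin 2θ = 9.81 × 8.80 / 320.41 = 0.2694.
2θ = 15.63° or 180° − 15.63° = 164.4°, so θ = 7.815° or 82.18°.
The larger angle is 82.18°.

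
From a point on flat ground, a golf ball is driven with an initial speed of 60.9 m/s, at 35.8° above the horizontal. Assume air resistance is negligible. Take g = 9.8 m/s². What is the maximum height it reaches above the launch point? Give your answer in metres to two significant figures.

65 m

Resolve: vₓ = 60.90 cos 35.8° = 49.39 m/s and v_y0 = 60.90 sin 35.8° = 35.62 m/s.
Maximum height: H = v_y0² / (2g) = 35.62² / (2 × 9.80) = 64.75 m.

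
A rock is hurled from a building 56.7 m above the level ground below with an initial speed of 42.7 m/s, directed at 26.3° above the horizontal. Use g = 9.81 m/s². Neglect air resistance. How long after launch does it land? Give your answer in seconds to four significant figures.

5.837 s

Components: vₓ = 42.70 cos 26.3° = 38.28 m/s, v_y0 = 42.70 sin 26.3° = 18.92 m/s.
Vertical motion (up positive, ground at y = 0): 4.905 t² − (18.92) t − 56.7 = 0, so t = (18.92 + √(18.92² + 2·9.81·56.7)) / 9.81 = (18.92 + 38.35) / 9.81 = 5.837 s.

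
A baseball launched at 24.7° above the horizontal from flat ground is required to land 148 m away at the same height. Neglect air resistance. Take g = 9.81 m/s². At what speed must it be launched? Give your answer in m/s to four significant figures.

43.73 m/s

On level ground R = v₀² sin 2θ / g ⇒ v₀ = √(gR / sin 2θ).
v₀ = √(9.81 × 148 / sin 49.40°) = √(1452 / 0.7593) = √1912.2 = 43.73 m/s.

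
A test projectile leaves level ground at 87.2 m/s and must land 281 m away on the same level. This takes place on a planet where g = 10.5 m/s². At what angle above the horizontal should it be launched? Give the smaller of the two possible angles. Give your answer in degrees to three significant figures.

Level-ground range R = v₀² sin(2θ)/g ⇒ sin(2θ) = gR/v₀² = 10.5 × 281 / 87.2² = 0.3880.
2θ = 22.83° or 180° − 22.83° = 157.2°, so θ = 11.42° or 78.58°.
The smaller angle is 11.42°.

11.4°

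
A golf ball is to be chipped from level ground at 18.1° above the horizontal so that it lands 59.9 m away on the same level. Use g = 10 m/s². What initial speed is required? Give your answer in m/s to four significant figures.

31.85 m/s

From R = (v₀² / g) sin 2θ: v₀ = √(gR / sin 2θ).
v₀ = √(10.0 × 59.9 / sin 36.20°) = √(599.0 / 0.5906) = √1014.2 = 31.85 m/s.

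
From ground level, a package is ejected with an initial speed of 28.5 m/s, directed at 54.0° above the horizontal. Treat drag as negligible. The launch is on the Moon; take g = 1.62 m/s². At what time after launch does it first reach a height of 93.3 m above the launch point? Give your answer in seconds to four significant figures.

vₓ = 28.50 cos 54.0° = 16.75 m/s; v_y0 = 28.50 sin 54.0° = 23.06 m/s.
Require v_y0 t − ½ g t² = 93.3, i.e. 0.8100 t² − 23.06 t + 93.3 = 0.
Quadratic formula: t = (23.06 ± √229.33) / 1.62 = (23.06 ± 15.14) / 1.62 → t = 4.885 s or 23.58 s.
The first (ascending) time is 4.885 s.

4.885 s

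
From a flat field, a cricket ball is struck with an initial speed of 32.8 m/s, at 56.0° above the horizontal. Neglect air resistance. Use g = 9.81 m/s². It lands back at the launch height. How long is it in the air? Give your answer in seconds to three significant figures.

vₓ = 32.80 cos 56.0° = 18.34 m/s; v_y0 = 32.80 sin 56.0° = 27.19 m/s.
Landing at launch height ⇒ T = 2 v_y0 / g = 2 × 27.19 / 9.81 = 5.544 s.

5.54 s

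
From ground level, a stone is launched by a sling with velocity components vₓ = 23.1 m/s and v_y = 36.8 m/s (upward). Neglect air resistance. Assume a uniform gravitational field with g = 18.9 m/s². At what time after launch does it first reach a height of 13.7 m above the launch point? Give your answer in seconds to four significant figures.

0.4169 s

Require v_y0 t − ½ g t² = 13.7, i.e. 9.450 t² − 36.80 t + 13.7 = 0.
t = [36.80 ± √(36.80² − 2·18.9·13.7)] / 18.9 = (36.80 ± 28.92) / 18.9, so t = 0.4169 s or t = 3.477 s.
The first (ascending) time is 0.4169 s.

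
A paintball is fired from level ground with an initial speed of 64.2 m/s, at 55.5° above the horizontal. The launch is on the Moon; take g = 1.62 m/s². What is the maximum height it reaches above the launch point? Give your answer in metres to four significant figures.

vₓ = 64.20 cos 55.5° = 36.36 m/s; v_y0 = 64.20 sin 55.5° = 52.91 m/s.
At the apex v_y = 0, so H = v_y0²/(2g) = 52.91²/3.240 = 864.0 m.

864.0 m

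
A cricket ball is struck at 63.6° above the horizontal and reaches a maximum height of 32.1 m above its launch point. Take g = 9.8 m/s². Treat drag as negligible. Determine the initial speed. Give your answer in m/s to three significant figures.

28.0 m/s

At the peak v_y = 0, so v_y0 = √(2gH) = √(2 × 9.80 × 32.1) = 25.08 m/s.
v_y0 = v₀ sin θ ⇒ v₀ = 25.08 / sin 63.6° = 28.00 m/s.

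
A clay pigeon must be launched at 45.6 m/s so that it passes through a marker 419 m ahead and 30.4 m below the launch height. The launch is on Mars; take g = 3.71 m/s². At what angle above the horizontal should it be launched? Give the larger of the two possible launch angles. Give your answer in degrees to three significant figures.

66.8°

Trajectory: y = x tanθ − g x² (1 + tan²θ)/(2v₀²). With x = 419, y = −30.4, v₀ = 45.6, g = 3.71:
156.6 tan²θ − 419 tanθ + (126.2) = 0.
tanθ = [419 ± √(419² − 4 × 156.6 × (126.2))] / (2 × 156.6) = (419 ± 310.6) / 313.2, giving tanθ = 0.3460 or 2.329.
θ = 19.08° or 66.77°; the larger is 66.77°.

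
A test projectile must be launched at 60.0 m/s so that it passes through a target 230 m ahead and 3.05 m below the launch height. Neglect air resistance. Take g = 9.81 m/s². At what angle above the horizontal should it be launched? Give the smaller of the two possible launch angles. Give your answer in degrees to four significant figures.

Trajectory: y = x tanθ − g x² (1 + tan²θ)/(2v₀²). With x = 230, y = −3.05, v₀ = 60.0, g = 9.81:
72.08 tan²θ − 230 tanθ + (69.03) = 0.
tanθ = [230 ± √(230² − 4 × 72.08 × (69.03))] / (2 × 72.08) = (230 ± 181.7) / 144.2, giving tanθ = 0.3354 or 2.856.
θ = 18.54° or 70.70°; the smaller is 18.54°.

18.54°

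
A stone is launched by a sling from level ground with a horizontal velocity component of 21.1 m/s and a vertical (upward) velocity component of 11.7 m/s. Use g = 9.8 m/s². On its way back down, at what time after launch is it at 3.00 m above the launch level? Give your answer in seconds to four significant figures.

2.096 s

Height y(t) = 11.70 t − 4.900 t² = 3.00 gives 4.900 t² − 11.70 t + 3.00 = 0.
Quadratic formula: t = (11.70 ± √78.090) / 9.80 = (11.70 ± 8.837) / 9.80 → t = 0.2922 s or 2.096 s.
The descending-branch root is 2.096 s.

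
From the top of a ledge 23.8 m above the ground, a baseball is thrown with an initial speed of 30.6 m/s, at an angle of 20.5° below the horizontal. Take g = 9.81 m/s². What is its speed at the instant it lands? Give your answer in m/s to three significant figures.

37.5 m/s

vₓ = 30.60 cos 20.5° = 28.66 m/s; v_y0 = −10.72 m/s (downward).
With up positive and y = 0 at the ground: y(t) = 23.8 + (−10.72) t − 4.905 t². Setting y = 0 and taking the positive root: t = [−10.72 + √(10.72² + 2·9.81·23.8)] / 9.81 = (−10.72 + 24.12) / 9.81 = 1.366 s.
Vertical velocity at impact: v_y = v_y0 − g t = −10.72 − 9.81 × 1.366 = −24.12 m/s.
Speed: |v| = √(vₓ² + v_y²) = √(28.66² + 24.12²) = 37.46 m/s.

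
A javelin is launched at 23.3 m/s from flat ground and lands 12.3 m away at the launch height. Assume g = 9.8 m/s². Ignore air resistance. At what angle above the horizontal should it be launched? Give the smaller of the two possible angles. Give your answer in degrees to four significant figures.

6.414°

R = v₀² sin 2θ / g gives sin 2θ = gR/v₀² = 9.80·12.3/23.3² = 0.2220.
2θ = 12.83° or 180° − 12.83° = 167.2°, so θ = 6.414° or 83.59°.
The smaller angle is 6.414°.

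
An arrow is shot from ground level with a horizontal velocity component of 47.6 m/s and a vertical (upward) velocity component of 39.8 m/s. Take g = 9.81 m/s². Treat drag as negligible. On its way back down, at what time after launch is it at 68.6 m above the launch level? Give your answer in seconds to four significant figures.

Require v_y0 t − ½ g t² = 68.6, i.e. 4.905 t² − 39.80 t + 68.6 = 0.
t = [39.80 ± √(39.80² − 2·9.81·68.6)] / 9.81 = (39.80 ± 15.43) / 9.81, so t = 2.484 s or t = 5.630 s.
The descending-branch root is 5.630 s.

5.630 s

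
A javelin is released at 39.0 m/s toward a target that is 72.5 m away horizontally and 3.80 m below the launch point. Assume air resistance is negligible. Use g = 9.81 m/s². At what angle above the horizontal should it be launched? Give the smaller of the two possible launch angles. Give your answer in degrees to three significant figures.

Trajectory: y = x tanθ − g x² (1 + tan²θ)/(2v₀²). With x = 72.5, y = −3.80, v₀ = 39.0, g = 9.81:
16.95 tan²θ − 72.5 tanθ + (13.15) = 0.
tanθ = [72.5 ± √(72.5² − 4 × 16.95 × (13.15))] / (2 × 16.95) = (72.5 ± 66.07) / 33.90, giving tanθ = 0.1898 or 4.087.
θ = 10.75° or 76.25°; the smaller is 10.75°.

10.7°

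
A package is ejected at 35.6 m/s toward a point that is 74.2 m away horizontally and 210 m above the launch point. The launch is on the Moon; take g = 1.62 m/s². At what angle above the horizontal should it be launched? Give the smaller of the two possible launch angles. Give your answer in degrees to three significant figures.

73.8°

Trajectory: y = x tanθ − g x² (1 + tan²θ)/(2v₀²). With x = 74.2, y = 210, v₀ = 35.6, g = 1.62:
3.519 tan²θ − 74.2 tanθ + (213.5) = 0.
tanθ = [74.2 ± √(74.2² − 4 × 3.519 × (213.5))] / (2 × 3.519) = (74.2 ± 50.00) / 7.038, giving tanθ = 3.438 or 17.65.
θ = 73.78° or 86.76°; the smaller is 73.78°.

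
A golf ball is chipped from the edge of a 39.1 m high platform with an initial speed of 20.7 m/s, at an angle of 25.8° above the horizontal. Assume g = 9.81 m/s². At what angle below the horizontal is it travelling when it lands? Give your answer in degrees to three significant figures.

57.4°

vₓ = 20.70 cos 25.8° = 18.64 m/s; v_y0 = 20.70 sin 25.8° = 9.009 m/s.
Vertical motion (up positive, ground at y = 0): 4.905 t² − (9.009) t − 39.1 = 0, so t = (9.009 + √(9.009² + 2·9.81·39.1)) / 9.81 = (9.009 + 29.13) / 9.81 = 3.887 s.
At impact: v_y = v_y0 − g t = −29.13 m/s; vₓ = 18.64 m/s.
Angle below horizontal: arctan(|v_y|/vₓ) = arctan(29.13/18.64) = 57.39°.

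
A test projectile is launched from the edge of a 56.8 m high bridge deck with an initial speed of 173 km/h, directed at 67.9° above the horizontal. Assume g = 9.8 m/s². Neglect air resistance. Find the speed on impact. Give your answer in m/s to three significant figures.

Convert: 173 km/h = 173/3.6 = 48.06 m/s.
Horizontal component vₓ = 48.06 cos 67.9° = 18.08 m/s; vertical v_y0 = 48.06 sin 67.9° = 44.52 m/s.
With up positive and y = 0 at the ground: y(t) = 56.8 + (44.52) t − 4.900 t². Setting y = 0 and taking the positive root: t = [44.52 + √(44.52² + 2·9.80·56.8)] / 9.80 = (44.52 + 55.64) / 9.80 = 10.22 s.
Vertical velocity at impact: v_y = v_y0 − g t = 44.52 − 9.80 × 10.22 = −55.64 m/s.
Speed: |v| = √(vₓ² + v_y²) = √(18.08² + 55.64²) = 58.50 m/s.

58.5 m/s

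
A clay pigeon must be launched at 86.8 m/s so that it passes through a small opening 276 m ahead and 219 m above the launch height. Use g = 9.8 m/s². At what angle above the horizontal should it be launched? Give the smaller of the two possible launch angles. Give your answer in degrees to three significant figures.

51.5°

Trajectory: y = x tanθ − g x² (1 + tan²θ)/(2v₀²). With x = 276, y = 219, v₀ = 86.8, g = 9.80:
49.54 tan²θ − 276 tanθ + (268.5) = 0.
tanθ = [276 ± √(276² − 4 × 49.54 × (268.5))] / (2 × 49.54) = (276 ± 151.5) / 99.08, giving tanθ = 1.256 or 4.315.
θ = 51.48° or 76.95°; the smaller is 51.48°.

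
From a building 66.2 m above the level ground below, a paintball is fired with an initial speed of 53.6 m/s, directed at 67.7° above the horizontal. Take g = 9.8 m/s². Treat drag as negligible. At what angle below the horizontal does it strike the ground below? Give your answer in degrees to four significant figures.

vₓ = 53.60 cos 67.7° = 20.34 m/s; v_y0 = 53.60 sin 67.7° = 49.59 m/s.
The projectile lands when y = 66.2 + (49.59) t − ½·9.80·t² = 0. Positive root: t = (49.59 + √(49.59² + 2·9.80·66.2)) / 9.80 = (49.59 + 61.29) / 9.80 = 11.31 s.
At impact: v_y = v_y0 − g t = −61.29 m/s; vₓ = 20.34 m/s.
Angle below horizontal: arctan(|v_y|/vₓ) = arctan(61.29/20.34) = 71.64°.

71.64°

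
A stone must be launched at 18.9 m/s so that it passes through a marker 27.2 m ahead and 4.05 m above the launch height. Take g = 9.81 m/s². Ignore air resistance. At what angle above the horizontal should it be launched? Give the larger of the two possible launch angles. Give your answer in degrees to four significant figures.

63.04°

Trajectory: y = x tanθ − g x² (1 + tan²θ)/(2v₀²). With x = 27.2, y = 4.05, v₀ = 18.9, g = 9.81:
10.16 tan²θ − 27.2 tanθ + (14.21) = 0.
tanθ = [27.2 ± √(27.2² − 4 × 10.16 × (14.21))] / (2 × 10.16) = (27.2 ± 12.75) / 20.32, giving tanθ = 0.7114 or 1.966.
θ = 35.43° or 63.04°; the larger is 63.04°.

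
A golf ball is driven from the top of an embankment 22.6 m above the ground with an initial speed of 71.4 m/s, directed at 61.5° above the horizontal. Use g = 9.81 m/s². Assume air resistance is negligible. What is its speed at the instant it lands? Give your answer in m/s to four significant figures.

vₓ = 71.40 cos 61.5° = 34.07 m/s; v_y0 = 71.40 sin 61.5° = 62.75 m/s.
With up positive and y = 0 at the ground: y(t) = 22.6 + (62.75) t − 4.905 t². Setting y = 0 and taking the positive root: t = [62.75 + √(62.75² + 2·9.81·22.6)] / 9.81 = (62.75 + 66.19) / 9.81 = 13.14 s.
Vertical velocity at impact: v_y = v_y0 − g t = 62.75 − 9.81 × 13.14 = −66.19 m/s.
Speed: |v| = √(vₓ² + v_y²) = √(34.07² + 66.19²) = 74.44 m/s.

74.44 m/s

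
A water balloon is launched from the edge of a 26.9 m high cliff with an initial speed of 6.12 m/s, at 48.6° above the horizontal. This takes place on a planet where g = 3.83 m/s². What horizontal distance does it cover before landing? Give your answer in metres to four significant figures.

Horizontal component vₓ = 6.120 cos 48.6° = 4.047 m/s; vertical v_y0 = 6.120 sin 48.6° = 4.591 m/s.
The projectile lands when y = 26.9 + (4.591) t − ½·3.83·t² = 0. Positive root: t = (4.591 + √(4.591² + 2·3.83·26.9)) / 3.83 = (4.591 + 15.07) / 3.83 = 5.134 s.
Horizontal distance: R = vₓ t = 4.047 × 5.134 = 20.78 m.

20.78 m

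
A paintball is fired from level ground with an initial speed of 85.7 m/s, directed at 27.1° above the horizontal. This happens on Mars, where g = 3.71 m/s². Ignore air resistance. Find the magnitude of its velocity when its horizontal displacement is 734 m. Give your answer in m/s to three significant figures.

Horizontal component vₓ = 85.70 cos 27.1° = 76.29 m/s; vertical v_y0 = 85.70 sin 27.1° = 39.04 m/s.
Time to reach x = 734 m: t = x/vₓ = 734/76.29 = 9.621 s.
Vertical velocity there: v_y = v_y0 − g t = 39.04 − 3.71 × 9.621 = 3.346 m/s.
Speed: √(vₓ² + v_y²) = √(76.29² + 3.346²) = 76.36 m/s.

76.4 m/s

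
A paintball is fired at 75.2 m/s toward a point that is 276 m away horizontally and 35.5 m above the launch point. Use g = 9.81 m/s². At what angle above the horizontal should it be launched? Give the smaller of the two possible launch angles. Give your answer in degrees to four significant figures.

22.19°

Trajectory: y = x tanθ − g x² (1 + tan²θ)/(2v₀²). With x = 276, y = 35.5, v₀ = 75.2, g = 9.81:
66.07 tan²θ − 276 tanθ + (101.6) = 0.
tanθ = [276 ± √(276² − 4 × 66.07 × (101.6))] / (2 × 66.07) = (276 ± 222.1) / 132.1, giving tanθ = 0.4078 or 3.769.
θ = 22.19° or 75.14°; the smaller is 22.19°.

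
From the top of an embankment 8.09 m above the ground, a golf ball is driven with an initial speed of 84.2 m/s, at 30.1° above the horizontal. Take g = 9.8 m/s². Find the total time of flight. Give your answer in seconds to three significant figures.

Resolve: vₓ = 84.20 cos 30.1° = 72.85 m/s and v_y0 = 84.20 sin 30.1° = 42.23 m/s.
Vertical motion (up positive, ground at y = 0): 4.900 t² − (42.23) t − 8.09 = 0, so t = (42.23 + √(42.23² + 2·9.80·8.09)) / 9.80 = (42.23 + 44.06) / 9.80 = 8.805 s.

8.81 s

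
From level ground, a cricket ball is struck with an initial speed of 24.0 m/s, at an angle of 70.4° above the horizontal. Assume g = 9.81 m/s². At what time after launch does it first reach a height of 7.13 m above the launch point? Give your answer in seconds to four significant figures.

vₓ = 24.00 cos 70.4° = 8.051 m/s; v_y0 = 24.00 sin 70.4° = 22.61 m/s.
Height y(t) = 22.61 t − 4.905 t² = 7.13 gives 4.905 t² − 22.61 t + 7.13 = 0.
Quadratic formula: t = (22.61 ± √371.29) / 9.81 = (22.61 ± 19.27) / 9.81 → t = 0.3405 s or 4.269 s.
The first (ascending) time is 0.3405 s.

0.3405 s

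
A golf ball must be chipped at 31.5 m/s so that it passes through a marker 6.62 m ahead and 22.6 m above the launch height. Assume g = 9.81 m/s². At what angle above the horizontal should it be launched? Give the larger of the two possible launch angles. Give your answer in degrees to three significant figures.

87.8°

Trajectory: y = x tanθ − g x² (1 + tan²θ)/(2v₀²). With x = 6.62, y = 22.6, v₀ = 31.5, g = 9.81:
0.2166 tan²θ − 6.62 tanθ + (22.82) = 0.
tanθ = [6.62 ± √(6.62² − 4 × 0.2166 × (22.82))] / (2 × 0.2166) = (6.62 ± 4.904) / 0.4333, giving tanθ = 3.960 or 26.60.
θ = 75.83° or 87.85°; the larger is 87.85°.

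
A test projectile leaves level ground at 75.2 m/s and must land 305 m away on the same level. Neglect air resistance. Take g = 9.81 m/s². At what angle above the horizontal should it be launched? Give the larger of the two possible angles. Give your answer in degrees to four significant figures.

74.03°

From R = (v₀²/g) sin 2θ: sin 2θ = 9.81 × 305 / 5655.0 = 0.5291.
2θ = 31.94° or 180° − 31.94° = 148.1°, so θ = 15.97° or 74.03°.
The larger angle is 74.03°.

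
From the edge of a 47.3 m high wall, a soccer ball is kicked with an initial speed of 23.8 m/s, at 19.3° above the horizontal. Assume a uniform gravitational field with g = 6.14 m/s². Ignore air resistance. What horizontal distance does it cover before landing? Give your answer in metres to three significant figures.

vₓ = 23.80 cos 19.3° = 22.46 m/s; v_y0 = 23.80 sin 19.3° = 7.866 m/s.
Vertical motion (up positive, ground at y = 0): 3.070 t² − (7.866) t − 47.3 = 0, so t = (7.866 + √(7.866² + 2·6.14·47.3)) / 6.14 = (7.866 + 25.35) / 6.14 = 5.410 s.
Horizontal distance: R = vₓ t = 22.46 × 5.410 = 121.5 m.

122 m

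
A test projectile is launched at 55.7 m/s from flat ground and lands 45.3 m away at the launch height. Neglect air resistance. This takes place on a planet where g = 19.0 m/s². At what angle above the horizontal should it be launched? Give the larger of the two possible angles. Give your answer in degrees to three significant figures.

81.9°

R = v₀² sin 2θ / g gives sin 2θ = gR/v₀² = 19.0·45.3/55.7² = 0.2774.
2θ = 16.11° or 180° − 16.11° = 163.9°, so θ = 8.053° or 81.95°.
The larger angle is 81.95°.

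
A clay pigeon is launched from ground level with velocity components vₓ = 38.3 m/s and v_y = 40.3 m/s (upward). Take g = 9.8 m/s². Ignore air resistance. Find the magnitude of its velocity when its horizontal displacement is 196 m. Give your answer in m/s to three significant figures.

39.5 m/s

At x = 196 m, t = x/vₓ = 196/38.30 = 5.117 s.
Vertical velocity there: v_y = v_y0 − g t = 40.30 − 9.80 × 5.117 = −9.851 m/s.
Speed: √(vₓ² + v_y²) = √(38.30² + 9.851²) = 39.55 m/s.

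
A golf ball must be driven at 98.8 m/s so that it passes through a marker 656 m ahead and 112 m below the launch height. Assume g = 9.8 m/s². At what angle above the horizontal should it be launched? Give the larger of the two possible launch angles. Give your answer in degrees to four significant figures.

Trajectory: y = x tanθ − g x² (1 + tan²θ)/(2v₀²). With x = 656, y = −112, v₀ = 98.8, g = 9.80:
216.0 tan²θ − 656 tanθ + (104.0) = 0.
tanθ = [656 ± √(656² − 4 × 216.0 × (104.0))] / (2 × 216.0) = (656 ± 583.5) / 432.0, giving tanθ = 0.1678 or 2.869.
θ = 9.528° or 70.78°; the larger is 70.78°.

70.78°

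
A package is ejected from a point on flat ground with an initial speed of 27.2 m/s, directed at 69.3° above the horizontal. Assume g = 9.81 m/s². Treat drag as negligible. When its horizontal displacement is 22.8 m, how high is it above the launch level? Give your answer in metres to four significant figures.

32.75 m

Resolve: vₓ = 27.20 cos 69.3° = 9.615 m/s and v_y0 = 27.20 sin 69.3° = 25.44 m/s.
x = vₓ t ⇒ t = 22.8/9.615 = 2.371 s.
Height: y = v_y0 t − ½ g t² = 25.44 × 2.371 − 4.905 × 2.371² = 60.34 − 27.58 = 32.75 m.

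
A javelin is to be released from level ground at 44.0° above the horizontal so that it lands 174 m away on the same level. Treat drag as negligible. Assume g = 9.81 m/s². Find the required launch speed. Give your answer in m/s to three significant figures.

41.3 m/s

From R = (v₀² / g) sin 2θ: v₀ = √(gR / sin 2θ).
v₀ = √(9.81 × 174 / sin 88.00°) = √(1707 / 0.9994) = √1708.0 = 41.33 m/s.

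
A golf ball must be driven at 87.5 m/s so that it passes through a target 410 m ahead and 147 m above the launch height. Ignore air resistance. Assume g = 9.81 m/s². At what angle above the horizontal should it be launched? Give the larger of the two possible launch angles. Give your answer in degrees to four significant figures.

Trajectory: y = x tanθ − g x² (1 + tan²θ)/(2v₀²). With x = 410, y = 147, v₀ = 87.5, g = 9.81:
107.7 tan²θ − 410 tanθ + (254.7) = 0.
tanθ = [410 ± √(410² − 4 × 107.7 × (254.7))] / (2 × 107.7) = (410 ± 241.6) / 215.4, giving tanθ = 0.7817 or 3.025.
θ = 38.02° or 71.71°; the larger is 71.71°.

71.71°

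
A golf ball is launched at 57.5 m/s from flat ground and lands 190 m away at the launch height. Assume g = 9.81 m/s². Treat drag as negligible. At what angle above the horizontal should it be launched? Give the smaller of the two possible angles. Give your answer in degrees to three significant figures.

R = v₀² sin 2θ / g gives sin 2θ = gR/v₀² = 9.81·190/57.5² = 0.5638.
2θ = 34.32° or 180° − 34.32° = 145.7°, so θ = 17.16° or 72.84°.
The smaller angle is 17.16°.

17.2°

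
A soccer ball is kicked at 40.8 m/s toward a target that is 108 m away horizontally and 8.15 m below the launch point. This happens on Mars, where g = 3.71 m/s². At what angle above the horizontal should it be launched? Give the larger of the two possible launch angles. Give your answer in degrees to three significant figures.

83.1°

Trajectory: y = x tanθ − g x² (1 + tan²θ)/(2v₀²). With x = 108, y = −8.15, v₀ = 40.8, g = 3.71:
13.00 tan²θ − 108 tanθ + (4.848) = 0.
tanθ = [108 ± √(108² − 4 × 13.00 × (4.848))] / (2 × 13.00) = (108 ± 106.8) / 26.00, giving tanθ = 0.04513 or 8.264.
θ = 2.584° or 83.10°; the larger is 83.10°.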